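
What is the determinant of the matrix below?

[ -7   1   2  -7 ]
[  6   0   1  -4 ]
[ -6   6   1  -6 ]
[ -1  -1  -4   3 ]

Expand along row 2 (it has 1 zero):
  − (6) · M_21   where M_21 = det([1 2 -7; 6 1 -6; -1 -4 3]) = 116
  − (1) · M_23   where M_23 = det([-7 1 -7; -6 6 -6; -1 -1 3]) = -144
  + (-4) · M_24   where M_24 = det([-7 1 2; -6 6 1; -1 -1 -4]) = 160
det = (-1)·(6)·(116) + (-1)·(1)·(-144) + (+1)·(-4)·(160) = -1192

-1192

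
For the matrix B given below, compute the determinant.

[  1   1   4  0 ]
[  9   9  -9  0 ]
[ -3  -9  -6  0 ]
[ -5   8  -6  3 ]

Expand along column 4 (it has 3 zeros):
  + (3) · M_44   where M_44 = det([1 1 4; 9 9 -9; -3 -9 -6]) = -270
det = (+1)·(3)·(-270) = -810

The determinant is -810.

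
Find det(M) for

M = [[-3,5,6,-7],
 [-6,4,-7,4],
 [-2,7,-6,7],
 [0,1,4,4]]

The determinant is -3063.

Expand along row 4 (it has 1 zero):
  + (1) · M_42   where M_42 = det([-3 6 -7; -6 -7 4; -2 -6 7]) = 125
  − (4) · M_43   where M_43 = det([-3 5 -7; -6 4 4; -2 7 7]) = 408
  + (4) · M_44   where M_44 = det([-3 5 6; -6 4 -7; -2 7 -6]) = -389
det = (+1)·(1)·(125) + (-1)·(4)·(408) + (+1)·(4)·(-389) = -3063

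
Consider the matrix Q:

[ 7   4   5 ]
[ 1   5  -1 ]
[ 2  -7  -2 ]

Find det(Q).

Expand along row 1:
  + 7 · |5 -1; -7 -2| = 7·(-10 − 7) = -119
  − 4 · |1 -1; 2 -2| = −4·(-2 − (-2)) = 0
  + 5 · |1 5; 2 -7| = 5·(-7 − 10) = -85
Sum: (-119) + (0) + (-85) = -204

det(Q) = -204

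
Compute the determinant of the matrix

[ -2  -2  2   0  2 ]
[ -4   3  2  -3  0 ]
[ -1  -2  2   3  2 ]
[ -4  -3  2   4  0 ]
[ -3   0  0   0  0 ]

-216

Expand along row 5 (it has 4 zeros):
  + (-3) · M_51   where M_51 = det([-2 2 0 2; 3 2 -3 0; -2 2 3 2; -3 2 4 0]) = 72
det = (+1)·(-3)·(72) = -216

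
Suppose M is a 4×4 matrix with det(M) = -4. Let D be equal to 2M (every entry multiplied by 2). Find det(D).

-64

For a 4×4 matrix, det(2M) = 2^4·det(M) = 16·det(M).
det(D) = (16)·(-4) = -64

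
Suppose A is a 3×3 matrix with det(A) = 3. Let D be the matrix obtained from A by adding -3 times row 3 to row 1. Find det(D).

The determinant is 3.

Adding a multiple of one row to another leaves the determinant unchanged.
det(D) = (1)·(3) = 3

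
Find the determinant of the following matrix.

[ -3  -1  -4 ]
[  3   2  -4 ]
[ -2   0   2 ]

-30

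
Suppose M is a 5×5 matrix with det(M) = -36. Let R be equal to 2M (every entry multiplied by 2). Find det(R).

The determinant is -1152.

For a 5×5 matrix, det(2M) = 2^5·det(M) = 32·det(M).
det(R) = (32)·(-36) = -1152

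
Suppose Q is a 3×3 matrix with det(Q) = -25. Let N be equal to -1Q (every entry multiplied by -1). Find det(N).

For a 3×3 matrix, det(-1Q) = (-1)^3·det(Q) = -1·det(Q).
det(N) = (-1)·(-25) = 25

25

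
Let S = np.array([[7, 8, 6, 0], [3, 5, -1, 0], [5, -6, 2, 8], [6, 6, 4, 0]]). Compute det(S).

272

Expand along column 4 (it has 3 zeros):
  − (8) · M_34   where M_34 = det([7 8 6; 3 5 -1; 6 6 4]) = -34
det = (-1)·(8)·(-34) = 272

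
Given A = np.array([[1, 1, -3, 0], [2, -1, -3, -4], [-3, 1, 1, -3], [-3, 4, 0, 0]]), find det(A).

det(A) = -62

Expand along row 4 (it has 2 zeros):
  − (-3) · M_41   where M_41 = det([1 -3 0; -1 -3 -4; 1 1 -3]) = 34
  + (4) · M_42   where M_42 = det([1 -3 0; 2 -3 -4; -3 1 -3]) = -41
det = (-1)·(-3)·(34) + (+1)·(4)·(-41) = -62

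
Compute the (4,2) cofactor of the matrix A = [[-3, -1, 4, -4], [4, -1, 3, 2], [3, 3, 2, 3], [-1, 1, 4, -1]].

-35

Delete row 4 and column 2; the remaining 3×3 submatrix is [-3 4 -4; 4 3 2; 3 2 3].
Its determinant is -35.
The cofactor carries sign (−1)^(4+2) = +1, so C_{4,2} = +(-35) = -35.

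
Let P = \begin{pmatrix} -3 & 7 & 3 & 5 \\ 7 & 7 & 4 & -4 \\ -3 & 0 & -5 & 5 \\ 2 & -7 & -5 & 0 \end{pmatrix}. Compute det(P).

Expand along row 3 (it has 1 zero):
  + (-3) · M_31   where M_31 = det([7 3 5; 7 4 -4; -7 -5 0]) = -91
  + (-5) · M_33   where M_33 = det([-3 7 5; 7 7 -4; 2 -7 0]) = -287
  − (5) · M_34   where M_34 = det([-3 7 3; 7 7 4; 2 -7 -5]) = 133
det = (+1)·(-3)·(-91) + (+1)·(-5)·(-287) + (-1)·(5)·(133) = 1043

|P| = 1043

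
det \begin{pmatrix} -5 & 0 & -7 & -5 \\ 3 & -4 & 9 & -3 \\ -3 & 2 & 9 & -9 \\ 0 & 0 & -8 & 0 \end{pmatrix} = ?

Expand along row 4 (it has 3 zeros):
  − (-8) · M_43   where M_43 = det([-5 0 -5; 3 -4 -3; -3 2 -9]) = -180
det = (-1)·(-8)·(-180) = -1440

-1440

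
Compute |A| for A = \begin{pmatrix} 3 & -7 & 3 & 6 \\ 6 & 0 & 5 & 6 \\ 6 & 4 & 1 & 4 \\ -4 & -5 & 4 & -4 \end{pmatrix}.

det(A) = 418

Expand along row 2 (it has 1 zero):
  − (6) · M_21   where M_21 = det([-7 3 6; 4 1 4; -5 4 -4]) = 254
  − (5) · M_23   where M_23 = det([3 -7 6; 6 4 4; -4 -5 -4]) = -128
  + (6) · M_24   where M_24 = det([3 -7 3; 6 4 1; -4 -5 4]) = 217
det = (-1)·(6)·(254) + (-1)·(5)·(-128) + (+1)·(6)·(217) = 418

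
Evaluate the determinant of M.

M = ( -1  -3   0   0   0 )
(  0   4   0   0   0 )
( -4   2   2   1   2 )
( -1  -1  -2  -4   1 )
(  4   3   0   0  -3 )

M is block lower-triangular with a 2×2 block and a 3×3 block on the diagonal, so its determinant equals the product of the determinants of the diagonal blocks.
det of the 2×2 block = -4
det of the 3×3 block = 18
det = (-4)·(18) = -72

det(M) = -72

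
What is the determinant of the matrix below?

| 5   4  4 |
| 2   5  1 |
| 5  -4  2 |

Expand along row 1:
  + 5 · |5 1; -4 2| = 5·(10 − (-4)) = 70
  − 4 · |2 1; 5 2| = −4·(4 − 5) = 4
  + 4 · |2 5; 5 -4| = 4·(-8 − 25) = -132
Sum: (70) + (4) + (-132) = -58

-58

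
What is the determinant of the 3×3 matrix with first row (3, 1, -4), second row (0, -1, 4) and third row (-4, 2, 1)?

Expand along column 1:
  + 3 · |-1 4; 2 1| = 3·(-1 − 8) = -27
  + (-4) · |1 -4; -1 4| = (-4)·(4 − 4) = 0
Sum: (-27) + (0) = -27

-27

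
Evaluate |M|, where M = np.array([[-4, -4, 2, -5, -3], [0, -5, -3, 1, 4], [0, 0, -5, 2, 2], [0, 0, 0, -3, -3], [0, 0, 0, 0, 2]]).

M is upper triangular, so det(M) is the product of the diagonal entries:
det = (-4) · (-5) · (-5) · (-3) · (2) = 600

det(M) = 600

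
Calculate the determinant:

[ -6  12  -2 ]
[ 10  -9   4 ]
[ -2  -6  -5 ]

246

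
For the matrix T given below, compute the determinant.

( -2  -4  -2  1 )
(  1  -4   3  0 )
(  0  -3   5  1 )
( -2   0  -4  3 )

Expand along row 2 (it has 1 zero):
  − (1) · M_21   where M_21 = det([-4 -2 1; -3 5 1; 0 -4 3]) = -82
  + (-4) · M_22   where M_22 = det([-2 -2 1; 0 5 1; -2 -4 3]) = -24
  − (3) · M_23   where M_23 = det([-2 -4 1; 0 -3 1; -2 0 3]) = 20
det = (-1)·(1)·(-82) + (+1)·(-4)·(-24) + (-1)·(3)·(20) = 118

The determinant is 118.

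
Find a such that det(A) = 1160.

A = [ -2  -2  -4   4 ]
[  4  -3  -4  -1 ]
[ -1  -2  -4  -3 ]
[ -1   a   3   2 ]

a = -6

Expanding along the row containing a, det(A) is linear in a: det(A) = (-148)·a + (272).
Set (-148)·a + (272) = 1160  ⇒  (-148)·a = 888  ⇒  a = -6.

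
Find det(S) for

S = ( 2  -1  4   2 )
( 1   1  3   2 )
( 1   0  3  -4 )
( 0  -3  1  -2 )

Expand along row 3 (it has 1 zero):
  + (1) · M_31   where M_31 = det([-1 4 2; 1 3 2; -3 1 -2]) = 12
  + (3) · M_33   where M_33 = det([2 -1 2; 1 1 2; 0 -3 -2]) = 0
  − (-4) · M_34   where M_34 = det([2 -1 4; 1 1 3; 0 -3 1]) = 9
det = (+1)·(1)·(12) + (+1)·(3)·(0) + (-1)·(-4)·(9) = 48

The determinant is 48.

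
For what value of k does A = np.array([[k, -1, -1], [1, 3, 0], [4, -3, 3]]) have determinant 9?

-1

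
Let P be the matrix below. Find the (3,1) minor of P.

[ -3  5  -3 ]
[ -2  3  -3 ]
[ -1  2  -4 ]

-6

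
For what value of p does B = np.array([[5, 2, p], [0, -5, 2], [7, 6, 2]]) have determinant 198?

8

Expanding along the column containing p, det(B) is linear in p: det(B) = (35)·p + (-82).
Set (35)·p + (-82) = 198  ⇒  (35)·p = 280  ⇒  p = 8.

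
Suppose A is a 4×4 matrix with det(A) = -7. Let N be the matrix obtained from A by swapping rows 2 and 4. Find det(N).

The determinant is 7.

Swapping two rows multiplies the determinant by −1.
det(N) = (-1)·(-7) = 7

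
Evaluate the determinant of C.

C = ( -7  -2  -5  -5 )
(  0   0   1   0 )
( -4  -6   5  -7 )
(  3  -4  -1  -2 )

0

Expand along row 2 (it has 3 zeros):
  − (1) · M_23   where M_23 = det([-7 -2 -5; -4 -6 -7; 3 -4 -2]) = 0
det = (-1)·(1)·(0) = 0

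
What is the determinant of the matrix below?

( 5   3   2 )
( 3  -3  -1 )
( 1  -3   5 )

Expand along column 1:
  + 5 · |-3 -1; -3 5| = 5·(-15 − 3) = -90
  − 3 · |3 2; -3 5| = −3·(15 − (-6)) = -63
  + 1 · |3 2; -3 -1| = 1·(-3 − (-6)) = 3
Sum: (-90) + (-63) + (3) = -150

The determinant is -150.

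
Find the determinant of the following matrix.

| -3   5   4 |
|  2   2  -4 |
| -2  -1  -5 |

The determinant is 140.

Expand along column 1:
  + (-3) · |2 -4; -1 -5| = (-3)·(-10 − 4) = 42
  − 2 · |5 4; -1 -5| = −2·(-25 − (-4)) = 42
  + (-2) · |5 4; 2 -4| = (-2)·(-20 − 8) = 56
Sum: (42) + (42) + (56) = 140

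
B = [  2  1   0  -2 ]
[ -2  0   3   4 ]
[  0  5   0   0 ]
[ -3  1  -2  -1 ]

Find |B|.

Expand along row 3 (it has 3 zeros):
  − (5) · M_32   where M_32 = det([2 0 -2; -2 3 4; -3 -2 -1]) = -16
det = (-1)·(5)·(-16) = 80

The determinant is 80.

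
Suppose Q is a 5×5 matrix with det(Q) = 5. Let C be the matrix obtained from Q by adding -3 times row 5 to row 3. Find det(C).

Adding a multiple of one row to another leaves the determinant unchanged.
det(C) = (1)·(5) = 5

|C| = 5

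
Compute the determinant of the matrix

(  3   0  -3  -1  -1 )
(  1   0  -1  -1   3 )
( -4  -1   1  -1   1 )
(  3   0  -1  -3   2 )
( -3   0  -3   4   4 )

-12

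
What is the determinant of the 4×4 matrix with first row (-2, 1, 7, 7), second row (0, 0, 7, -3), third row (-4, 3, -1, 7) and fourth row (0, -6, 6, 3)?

Expand along row 2 (it has 2 zeros):
  − (7) · M_23   where M_23 = det([-2 1 7; -4 3 7; 0 -6 3]) = 78
  + (-3) · M_24   where M_24 = det([-2 1 7; -4 3 -1; 0 -6 6]) = 168
det = (-1)·(7)·(78) + (+1)·(-3)·(168) = -1050

-1050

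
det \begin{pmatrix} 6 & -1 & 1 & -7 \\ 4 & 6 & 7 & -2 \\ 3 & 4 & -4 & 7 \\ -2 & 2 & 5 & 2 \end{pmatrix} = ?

-954

Expand along row 1:
  + (6) · M_11   where M_11 = det([6 7 -2; 4 -4 7; 2 5 2]) = -272
  − (-1) · M_12   where M_12 = det([4 7 -2; 3 -4 7; -2 5 2]) = -326
  + (1) · M_13   where M_13 = det([4 6 -2; 3 4 7; -2 2 2]) = -172
  − (-7) · M_14   where M_14 = det([4 6 7; 3 4 -4; -2 2 5]) = 168
det = (+1)·(6)·(-272) + (-1)·(-1)·(-326) + (+1)·(1)·(-172) + (-1)·(-7)·(168) = -954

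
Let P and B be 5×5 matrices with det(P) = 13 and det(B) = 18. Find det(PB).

|PB| = 234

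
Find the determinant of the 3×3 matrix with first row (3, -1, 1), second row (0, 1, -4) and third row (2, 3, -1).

39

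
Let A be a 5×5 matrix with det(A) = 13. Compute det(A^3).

2197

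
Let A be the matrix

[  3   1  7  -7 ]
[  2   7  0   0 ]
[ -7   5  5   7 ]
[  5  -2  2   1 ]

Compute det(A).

4344

Expand along row 2 (it has 2 zeros):
  − (2) · M_21   where M_21 = det([1 7 -7; 5 5 7; -2 2 1]) = -282
  + (7) · M_22   where M_22 = det([3 7 -7; -7 5 7; 5 2 1]) = 540
det = (-1)·(2)·(-282) + (+1)·(7)·(540) = 4344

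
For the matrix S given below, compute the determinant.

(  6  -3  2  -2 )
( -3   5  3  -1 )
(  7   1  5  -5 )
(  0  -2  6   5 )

det(S) = -184

Expand along row 4 (it has 1 zero):
  + (-2) · M_42   where M_42 = det([6 2 -2; -3 3 -1; 7 5 -5]) = -32
  − (6) · M_43   where M_43 = det([6 -3 -2; -3 5 -1; 7 1 -5]) = -2
  + (5) · M_44   where M_44 = det([6 -3 2; -3 5 3; 7 1 5]) = -52
det = (+1)·(-2)·(-32) + (-1)·(6)·(-2) + (+1)·(5)·(-52) = -184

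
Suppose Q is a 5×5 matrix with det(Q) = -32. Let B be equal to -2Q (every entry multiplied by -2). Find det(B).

|B| = 1024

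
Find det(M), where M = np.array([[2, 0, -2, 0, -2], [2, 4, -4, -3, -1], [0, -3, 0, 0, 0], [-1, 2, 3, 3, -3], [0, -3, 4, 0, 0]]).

Expand along row 3 (it has 4 zeros):
  − (-3) · M_32   where M_32 = det([2 -2 0 -2; 2 -4 -3 -1; -1 3 3 -3; 0 4 0 0]) = 72
det = (-1)·(-3)·(72) = 216

The determinant is 216.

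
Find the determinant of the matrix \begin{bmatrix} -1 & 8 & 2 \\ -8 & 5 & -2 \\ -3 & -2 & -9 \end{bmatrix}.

-417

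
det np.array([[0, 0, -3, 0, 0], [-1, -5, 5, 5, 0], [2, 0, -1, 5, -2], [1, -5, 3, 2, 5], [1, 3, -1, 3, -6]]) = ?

-294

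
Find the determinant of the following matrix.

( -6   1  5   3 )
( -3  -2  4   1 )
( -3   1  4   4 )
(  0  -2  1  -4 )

-90

Expand along row 4 (it has 1 zero):
  + (-2) · M_42   where M_42 = det([-6 5 3; -3 4 1; -3 4 4]) = -27
  − (1) · M_43   where M_43 = det([-6 1 3; -3 -2 1; -3 1 4]) = 36
  + (-4) · M_44   where M_44 = det([-6 1 5; -3 -2 4; -3 1 4]) = 27
det = (+1)·(-2)·(-27) + (-1)·(1)·(36) + (+1)·(-4)·(27) = -90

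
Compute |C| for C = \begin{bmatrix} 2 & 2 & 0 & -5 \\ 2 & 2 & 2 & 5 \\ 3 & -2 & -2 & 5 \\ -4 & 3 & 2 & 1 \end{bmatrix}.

Expand along row 1 (it has 1 zero):
  + (2) · M_11   where M_11 = det([2 2 5; -2 -2 5; 3 2 1]) = 20
  − (2) · M_12   where M_12 = det([2 2 5; 3 -2 5; -4 2 1]) = -80
  − (-5) · M_14   where M_14 = det([2 2 2; 3 -2 -2; -4 3 2]) = 10
det = (+1)·(2)·(20) + (-1)·(2)·(-80) + (-1)·(-5)·(10) = 250

|C| = 250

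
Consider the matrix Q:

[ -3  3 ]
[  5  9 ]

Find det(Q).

det(Q) = (-3)·9 − 3·5 = -27 − 15 = -42

-42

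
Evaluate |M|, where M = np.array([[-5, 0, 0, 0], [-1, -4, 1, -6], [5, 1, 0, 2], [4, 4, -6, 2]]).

30

Expand along row 1 (it has 3 zeros):
  + (-5) · M_11   where M_11 = det([-4 1 -6; 1 0 2; 4 -6 2]) = -6
det = (+1)·(-5)·(-6) = 30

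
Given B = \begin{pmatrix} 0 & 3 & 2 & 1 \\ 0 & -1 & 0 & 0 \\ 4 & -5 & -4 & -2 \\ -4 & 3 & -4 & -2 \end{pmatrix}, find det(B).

|B| = 0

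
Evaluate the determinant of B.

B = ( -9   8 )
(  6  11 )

det(B) = (-9)·11 − 8·6 = -99 − 48 = -147

The determinant is -147.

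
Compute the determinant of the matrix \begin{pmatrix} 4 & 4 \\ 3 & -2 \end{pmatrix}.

det = 4·(-2) − 4·3 = -8 − 12 = -20

-20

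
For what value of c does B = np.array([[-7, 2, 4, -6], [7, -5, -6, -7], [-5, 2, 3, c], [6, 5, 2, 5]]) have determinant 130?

Expanding along the row containing c, det(B) is linear in c: det(B) = (-20)·c + (110).
Set (-20)·c + (110) = 130  ⇒  (-20)·c = 20  ⇒  c = -1.

-1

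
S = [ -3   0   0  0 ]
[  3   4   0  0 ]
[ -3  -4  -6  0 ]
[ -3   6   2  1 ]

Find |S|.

S is lower triangular, so det(S) is the product of the diagonal entries:
det = (-3) · (4) · (-6) · (1) = 72

72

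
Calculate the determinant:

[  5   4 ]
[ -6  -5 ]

det = 5·(-5) − 4·(-6) = -25 − (-24) = -1

-1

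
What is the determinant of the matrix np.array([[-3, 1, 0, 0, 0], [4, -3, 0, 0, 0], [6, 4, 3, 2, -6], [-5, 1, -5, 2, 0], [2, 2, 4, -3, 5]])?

The matrix is block lower-triangular with a 2×2 block and a 3×3 block on the diagonal, so its determinant equals the product of the determinants of the diagonal blocks.
det of the 2×2 block = 5
det of the 3×3 block = 38
det = (5)·(38) = 190

190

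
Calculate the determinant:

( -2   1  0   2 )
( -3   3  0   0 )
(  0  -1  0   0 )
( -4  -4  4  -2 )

The determinant is -24.

Expand along row 3 (it has 3 zeros):
  − (-1) · M_32   where M_32 = det([-2 0 2; -3 0 0; -4 4 -2]) = -24
det = (-1)·(-1)·(-24) = -24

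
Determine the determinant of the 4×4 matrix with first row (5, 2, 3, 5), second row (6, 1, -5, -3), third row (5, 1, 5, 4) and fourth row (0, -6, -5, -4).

The determinant is -760.

Expand along row 4 (it has 1 zero):
  + (-6) · M_42   where M_42 = det([5 3 5; 6 -5 -3; 5 5 4]) = 133
  − (-5) · M_43   where M_43 = det([5 2 5; 6 1 -3; 5 1 4]) = -38
  + (-4) · M_44   where M_44 = det([5 2 3; 6 1 -5; 5 1 5]) = -57
det = (+1)·(-6)·(133) + (-1)·(-5)·(-38) + (+1)·(-4)·(-57) = -760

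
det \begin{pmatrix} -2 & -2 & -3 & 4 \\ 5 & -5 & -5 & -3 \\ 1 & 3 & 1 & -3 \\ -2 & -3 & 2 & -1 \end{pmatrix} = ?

Expand along row 1:
  + (-2) · M_11   where M_11 = det([-5 -5 -3; 3 1 -3; -3 2 -1]) = -112
  − (-2) · M_12   where M_12 = det([5 -5 -3; 1 1 -3; -2 2 -1]) = -22
  + (-3) · M_13   where M_13 = det([5 -5 -3; 1 3 -3; -2 -3 -1]) = -104
  − (4) · M_14   where M_14 = det([5 -5 -5; 1 3 1; -2 -3 2]) = 50
det = (+1)·(-2)·(-112) + (-1)·(-2)·(-22) + (+1)·(-3)·(-104) + (-1)·(4)·(50) = 292

292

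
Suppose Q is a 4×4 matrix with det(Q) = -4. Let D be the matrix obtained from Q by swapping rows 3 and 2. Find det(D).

Swapping two rows multiplies the determinant by −1.
det(D) = (-1)·(-4) = 4

The determinant is 4.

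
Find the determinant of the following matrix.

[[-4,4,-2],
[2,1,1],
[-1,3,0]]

-6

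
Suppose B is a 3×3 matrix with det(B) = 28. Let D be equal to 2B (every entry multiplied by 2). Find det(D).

For a 3×3 matrix, det(2B) = 2^3·det(B) = 8·det(B).
det(D) = (8)·(28) = 224

224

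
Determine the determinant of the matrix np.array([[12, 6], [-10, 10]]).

180

det = 12·10 − 6·(-10) = 120 − (-60) = 180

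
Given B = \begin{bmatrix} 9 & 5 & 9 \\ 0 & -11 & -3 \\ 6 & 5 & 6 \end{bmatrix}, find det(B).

45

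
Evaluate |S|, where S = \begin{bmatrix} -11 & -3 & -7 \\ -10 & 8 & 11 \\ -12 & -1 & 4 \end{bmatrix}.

Expand along column 1:
  + (-11) · |8 11; -1 4| = (-11)·(32 − (-11)) = -473
  − (-10) · |-3 -7; -1 4| = −(-10)·(-12 − 7) = -190
  + (-12) · |-3 -7; 8 11| = (-12)·(-33 − (-56)) = -276
Sum: (-473) + (-190) + (-276) = -939

det(S) = -939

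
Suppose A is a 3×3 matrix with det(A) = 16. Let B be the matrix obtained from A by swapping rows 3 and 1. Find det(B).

Swapping two rows multiplies the determinant by −1.
det(B) = (-1)·(16) = -16

The determinant is -16.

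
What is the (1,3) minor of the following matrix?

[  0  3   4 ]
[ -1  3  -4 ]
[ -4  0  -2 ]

12

Delete row 1 and column 3; the remaining 2×2 submatrix is [-1 3; -4 0].
Its determinant is (-1)·0 − 3·(-4) = 12.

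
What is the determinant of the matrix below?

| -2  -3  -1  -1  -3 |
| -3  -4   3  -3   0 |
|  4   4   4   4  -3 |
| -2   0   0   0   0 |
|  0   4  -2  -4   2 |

1524

Expand along row 4 (it has 4 zeros):
  − (-2) · M_41   where M_41 = det([-3 -1 -1 -3; -4 3 -3 0; 4 4 4 -3; 4 -2 -4 2]) = 762
det = (-1)·(-2)·(762) = 1524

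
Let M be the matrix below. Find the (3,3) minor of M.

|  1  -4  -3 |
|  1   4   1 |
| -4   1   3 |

8

Delete row 3 and column 3; the remaining 2×2 submatrix is [1 -4; 1 4].
Its determinant is 1·4 − (-4)·1 = 8.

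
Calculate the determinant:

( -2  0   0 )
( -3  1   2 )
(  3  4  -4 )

24

Expand along row 1:
  + (-2) · |1 2; 4 -4| = (-2)·(-4 − 8) = 24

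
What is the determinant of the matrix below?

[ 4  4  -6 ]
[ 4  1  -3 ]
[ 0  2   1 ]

-36

Expand along row 3:
  − 2 · |4 -6; 4 -3| = −2·(-12 − (-24)) = -24
  + 1 · |4 4; 4 1| = 1·(4 − 16) = -12
Sum: (-24) + (-12) = -36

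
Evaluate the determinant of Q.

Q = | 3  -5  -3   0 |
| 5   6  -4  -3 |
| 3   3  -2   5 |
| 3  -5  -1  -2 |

Expand along row 1 (it has 1 zero):
  + (3) · M_11   where M_11 = det([6 -4 -3; 3 -2 5; -5 -1 -2]) = 169
  − (-5) · M_12   where M_12 = det([5 -4 -3; 3 -2 5; 3 -1 -2]) = -48
  + (-3) · M_13   where M_13 = det([5 6 -3; 3 3 5; 3 -5 -2]) = 293
det = (+1)·(3)·(169) + (-1)·(-5)·(-48) + (+1)·(-3)·(293) = -612

-612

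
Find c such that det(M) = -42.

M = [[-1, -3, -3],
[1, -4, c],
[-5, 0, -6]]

c = -4

Expanding along the row containing c, det(M) is linear in c: det(M) = (15)·c + (18).
Set (15)·c + (18) = -42  ⇒  (15)·c = -60  ⇒  c = -4.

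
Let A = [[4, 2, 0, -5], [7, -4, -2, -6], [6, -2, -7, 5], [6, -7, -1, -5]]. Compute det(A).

Expand along row 1 (it has 1 zero):
  + (4) · M_11   where M_11 = det([-4 -2 -6; -2 -7 5; -7 -1 -5]) = 212
  − (2) · M_12   where M_12 = det([7 -2 -6; 6 -7 5; 6 -1 -5]) = -56
  − (-5) · M_14   where M_14 = det([7 -4 -2; 6 -2 -7; 6 -7 -1]) = -125
det = (+1)·(4)·(212) + (-1)·(2)·(-56) + (-1)·(-5)·(-125) = 335

335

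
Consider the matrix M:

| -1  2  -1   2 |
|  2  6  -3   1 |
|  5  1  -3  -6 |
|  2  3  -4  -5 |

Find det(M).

Expand along row 1:
  + (-1) · M_11   where M_11 = det([6 -3 1; 1 -3 -6; 3 -4 -5]) = -10
  − (2) · M_12   where M_12 = det([2 -3 1; 5 -3 -6; 2 -4 -5]) = -71
  + (-1) · M_13   where M_13 = det([2 6 1; 5 1 -6; 2 3 -5]) = 117
  − (2) · M_14   where M_14 = det([2 6 -3; 5 1 -3; 2 3 -4]) = 55
det = (+1)·(-1)·(-10) + (-1)·(2)·(-71) + (+1)·(-1)·(117) + (-1)·(2)·(55) = -75

det(M) = -75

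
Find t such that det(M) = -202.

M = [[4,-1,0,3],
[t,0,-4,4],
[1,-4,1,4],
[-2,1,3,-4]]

Expanding along the row containing t, det(M) is linear in t: det(M) = (23)·t + (-64).
Set (23)·t + (-64) = -202  ⇒  (23)·t = -138  ⇒  t = -6.

t = -6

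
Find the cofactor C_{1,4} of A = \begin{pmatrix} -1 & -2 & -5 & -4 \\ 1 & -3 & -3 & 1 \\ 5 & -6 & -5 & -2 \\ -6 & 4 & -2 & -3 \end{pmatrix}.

The cofactor is 40.

Delete row 1 and column 4; the remaining 3×3 submatrix is [1 -3 -3; 5 -6 -5; -6 4 -2].
Its determinant is -40.
The cofactor carries sign (−1)^(1+4) = −1, so C_{1,4} = −(-40) = 40.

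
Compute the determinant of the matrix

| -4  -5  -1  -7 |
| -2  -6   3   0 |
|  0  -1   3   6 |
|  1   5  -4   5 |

The determinant is 231.

Expand along row 2 (it has 1 zero):
  − (-2) · M_21   where M_21 = det([-5 -1 -7; -1 3 6; 5 -4 5]) = -153
  + (-6) · M_22   where M_22 = det([-4 -1 -7; 0 3 6; 1 -4 5]) = -141
  − (3) · M_23   where M_23 = det([-4 -5 -7; 0 -1 6; 1 5 5]) = 103
det = (-1)·(-2)·(-153) + (+1)·(-6)·(-141) + (-1)·(3)·(103) = 231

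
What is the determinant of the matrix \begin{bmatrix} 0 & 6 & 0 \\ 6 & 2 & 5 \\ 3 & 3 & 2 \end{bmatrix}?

18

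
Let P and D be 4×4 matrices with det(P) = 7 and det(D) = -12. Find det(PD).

det(PD) = det(P)·det(D) = (7)·(-12) = -84

-84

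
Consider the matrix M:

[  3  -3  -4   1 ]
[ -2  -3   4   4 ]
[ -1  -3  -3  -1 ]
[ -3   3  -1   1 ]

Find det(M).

Expand along row 1:
  + (3) · M_11   where M_11 = det([-3 4 4; -3 -3 -1; 3 -1 1]) = 60
  − (-3) · M_12   where M_12 = det([-2 4 4; -1 -3 -1; -3 -1 1]) = -8
  + (-4) · M_13   where M_13 = det([-2 -3 4; -1 -3 -1; -3 3 1]) = -60
  − (1) · M_14   where M_14 = det([-2 -3 4; -1 -3 -3; -3 3 -1]) = -96
det = (+1)·(3)·(60) + (-1)·(-3)·(-8) + (+1)·(-4)·(-60) + (-1)·(1)·(-96) = 492

det(M) = 492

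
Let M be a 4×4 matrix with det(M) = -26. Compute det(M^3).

-17576

det(M^3) = (det M)^3 = (-26)^3 = -17576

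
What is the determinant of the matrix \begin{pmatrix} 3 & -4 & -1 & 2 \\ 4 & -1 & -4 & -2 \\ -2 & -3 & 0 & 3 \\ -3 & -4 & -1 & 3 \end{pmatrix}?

The determinant is 36.

Expand along row 3 (it has 1 zero):
  + (-2) · M_31   where M_31 = det([-4 -1 2; -1 -4 -2; -4 -1 3]) = 15
  − (-3) · M_32   where M_32 = det([3 -1 2; 4 -4 -2; -3 -1 3]) = -68
  − (3) · M_34   where M_34 = det([3 -4 -1; 4 -1 -4; -3 -4 -1]) = -90
det = (+1)·(-2)·(15) + (-1)·(-3)·(-68) + (-1)·(3)·(-90) = 36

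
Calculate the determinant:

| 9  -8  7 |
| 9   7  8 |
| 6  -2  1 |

-525

Expand along column 1:
  + 9 · |7 8; -2 1| = 9·(7 − (-16)) = 207
  − 9 · |-8 7; -2 1| = −9·(-8 − (-14)) = -54
  + 6 · |-8 7; 7 8| = 6·(-64 − 49) = -678
Sum: (207) + (-54) + (-678) = -525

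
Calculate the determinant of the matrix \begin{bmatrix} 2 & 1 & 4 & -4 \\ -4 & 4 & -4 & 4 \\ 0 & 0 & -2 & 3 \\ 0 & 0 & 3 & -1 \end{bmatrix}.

The determinant is -84.

The matrix is block upper-triangular with a 2×2 block and a 2×2 block on the diagonal, so its determinant equals the product of the determinants of the diagonal blocks.
det of the 2×2 block = 12
det of the 2×2 block = -7
det = (12)·(-7) = -84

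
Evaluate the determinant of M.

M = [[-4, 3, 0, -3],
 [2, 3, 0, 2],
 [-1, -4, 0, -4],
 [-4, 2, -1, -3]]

|M| = 49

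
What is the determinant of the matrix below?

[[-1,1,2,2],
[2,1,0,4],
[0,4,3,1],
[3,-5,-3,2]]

-71

Expand along row 2 (it has 1 zero):
  − (2) · M_21   where M_21 = det([1 2 2; 4 3 1; -5 -3 2]) = -11
  + (1) · M_22   where M_22 = det([-1 2 2; 0 3 1; 3 -3 2]) = -21
  + (4) · M_24   where M_24 = det([-1 1 2; 0 4 3; 3 -5 -3]) = -18
det = (-1)·(2)·(-11) + (+1)·(1)·(-21) + (+1)·(4)·(-18) = -71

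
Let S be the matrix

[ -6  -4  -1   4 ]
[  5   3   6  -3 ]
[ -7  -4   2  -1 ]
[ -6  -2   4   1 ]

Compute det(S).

Expand along row 1:
  + (-6) · M_11   where M_11 = det([3 6 -3; -4 2 -1; -2 4 1]) = 90
  − (-4) · M_12   where M_12 = det([5 6 -3; -7 2 -1; -6 4 1]) = 156
  + (-1) · M_13   where M_13 = det([5 3 -3; -7 -4 -1; -6 -2 1]) = 39
  − (4) · M_14   where M_14 = det([5 3 6; -7 -4 2; -6 -2 4]) = -72
det = (+1)·(-6)·(90) + (-1)·(-4)·(156) + (+1)·(-1)·(39) + (-1)·(4)·(-72) = 333

The determinant is 333.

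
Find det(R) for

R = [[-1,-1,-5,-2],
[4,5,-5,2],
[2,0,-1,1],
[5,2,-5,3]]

50

Expand along row 3 (it has 1 zero):
  + (2) · M_31   where M_31 = det([-1 -5 -2; 5 -5 2; 2 -5 3]) = 90
  + (-1) · M_33   where M_33 = det([-1 -1 -2; 4 5 2; 5 2 3]) = 25
  − (1) · M_34   where M_34 = det([-1 -1 -5; 4 5 -5; 5 2 -5]) = 105
det = (+1)·(2)·(90) + (+1)·(-1)·(25) + (-1)·(1)·(105) = 50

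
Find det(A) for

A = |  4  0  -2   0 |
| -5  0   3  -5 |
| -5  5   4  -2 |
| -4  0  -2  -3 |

|A| = 430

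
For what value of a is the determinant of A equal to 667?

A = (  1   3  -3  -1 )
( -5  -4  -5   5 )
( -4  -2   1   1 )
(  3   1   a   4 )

9

Expanding along the row containing a, det(A) is linear in a: det(A) = (33)·a + (370).
Set (33)·a + (370) = 667  ⇒  (33)·a = 297  ⇒  a = 9.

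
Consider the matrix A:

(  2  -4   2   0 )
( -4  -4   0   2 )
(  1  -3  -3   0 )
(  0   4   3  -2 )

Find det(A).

det(A) = -156

Expand along column 4 (it has 2 zeros):
  + (2) · M_24   where M_24 = det([2 -4 2; 1 -3 -3; 0 4 3]) = 26
  + (-2) · M_44   where M_44 = det([2 -4 2; -4 -4 0; 1 -3 -3]) = 104
det = (+1)·(2)·(26) + (+1)·(-2)·(104) = -156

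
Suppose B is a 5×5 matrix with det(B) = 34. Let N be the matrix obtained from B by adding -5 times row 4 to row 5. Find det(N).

34

Adding a multiple of one row to another leaves the determinant unchanged.
det(N) = (1)·(34) = 34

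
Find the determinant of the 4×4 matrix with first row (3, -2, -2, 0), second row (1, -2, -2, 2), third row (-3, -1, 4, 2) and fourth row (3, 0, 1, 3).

-130

Expand along row 1 (it has 1 zero):
  + (3) · M_11   where M_11 = det([-2 -2 2; -1 4 2; 0 1 3]) = -28
  − (-2) · M_12   where M_12 = det([1 -2 2; -3 4 2; 3 1 3]) = -50
  + (-2) · M_13   where M_13 = det([1 -2 2; -3 -1 2; 3 0 3]) = -27
det = (+1)·(3)·(-28) + (-1)·(-2)·(-50) + (+1)·(-2)·(-27) = -130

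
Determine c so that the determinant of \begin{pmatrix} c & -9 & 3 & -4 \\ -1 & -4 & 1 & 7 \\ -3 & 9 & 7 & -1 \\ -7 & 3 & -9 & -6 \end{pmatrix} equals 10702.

Expanding along the column containing c, det(B) is linear in c: det(B) = (-459)·c + (8407).
Set (-459)·c + (8407) = 10702  ⇒  (-459)·c = 2295  ⇒  c = -5.

c = -5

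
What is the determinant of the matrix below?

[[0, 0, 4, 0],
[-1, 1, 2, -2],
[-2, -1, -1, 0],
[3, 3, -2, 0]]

Expand along row 1 (it has 3 zeros):
  + (4) · M_13   where M_13 = det([-1 1 -2; -2 -1 0; 3 3 0]) = 6
det = (+1)·(4)·(6) = 24

24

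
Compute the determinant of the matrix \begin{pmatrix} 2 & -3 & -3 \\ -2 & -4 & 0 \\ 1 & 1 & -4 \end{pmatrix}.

Expand along row 2:
  − (-2) · |-3 -3; 1 -4| = −(-2)·(12 − (-3)) = 30
  + (-4) · |2 -3; 1 -4| = (-4)·(-8 − (-3)) = 20
Sum: (30) + (20) = 50

50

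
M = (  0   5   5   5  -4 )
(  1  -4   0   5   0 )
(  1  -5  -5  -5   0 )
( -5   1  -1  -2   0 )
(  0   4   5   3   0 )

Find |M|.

-1132

Expand along column 5 (it has 4 zeros):
  + (-4) · M_15   where M_15 = det([1 -4 0 5; 1 -5 -5 -5; -5 1 -1 -2; 0 4 5 3]) = 283
det = (+1)·(-4)·(283) = -1132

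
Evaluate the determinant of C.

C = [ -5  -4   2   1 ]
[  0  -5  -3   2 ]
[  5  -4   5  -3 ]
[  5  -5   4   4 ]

1895

Expand along row 2 (it has 1 zero):
  + (-5) · M_22   where M_22 = det([-5 2 1; 5 5 -3; 5 4 4]) = -235
  − (-3) · M_23   where M_23 = det([-5 -4 1; 5 -4 -3; 5 -5 4]) = 290
  + (2) · M_24   where M_24 = det([-5 -4 2; 5 -4 5; 5 -5 4]) = -75
det = (+1)·(-5)·(-235) + (-1)·(-3)·(290) + (+1)·(2)·(-75) = 1895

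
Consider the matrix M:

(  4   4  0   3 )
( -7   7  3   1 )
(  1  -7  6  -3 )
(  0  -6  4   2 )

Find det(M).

2074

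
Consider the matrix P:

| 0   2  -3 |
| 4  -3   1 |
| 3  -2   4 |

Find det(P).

Expand along column 1:
  − 4 · |2 -3; -2 4| = −4·(8 − 6) = -8
  + 3 · |2 -3; -3 1| = 3·(2 − 9) = -21
Sum: (-8) + (-21) = -29

det(P) = -29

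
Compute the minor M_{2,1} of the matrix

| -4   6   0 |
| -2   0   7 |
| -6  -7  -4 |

Delete row 2 and column 1; the remaining 2×2 submatrix is [6 0; -7 -4].
Its determinant is 6·(-4) − 0·(-7) = -24.

The minor is -24.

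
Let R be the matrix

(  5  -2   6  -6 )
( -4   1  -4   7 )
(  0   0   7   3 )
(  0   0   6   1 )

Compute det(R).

det(R) = 33

R is block upper-triangular with a 2×2 block and a 2×2 block on the diagonal, so its determinant equals the product of the determinants of the diagonal blocks.
det of the 2×2 block = -3
det of the 2×2 block = -11
det = (-3)·(-11) = 33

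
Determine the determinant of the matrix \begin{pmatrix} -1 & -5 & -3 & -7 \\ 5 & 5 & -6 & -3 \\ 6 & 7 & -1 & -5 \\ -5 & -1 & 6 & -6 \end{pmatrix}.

Expand along row 1:
  + (-1) · M_11   where M_11 = det([5 -6 -3; 7 -1 -5; -1 6 -6]) = -225
  − (-5) · M_12   where M_12 = det([5 -6 -3; 6 -1 -5; -5 6 -6]) = -279
  + (-3) · M_13   where M_13 = det([5 5 -3; 6 7 -5; -5 -1 -6]) = -17
  − (-7) · M_14   where M_14 = det([5 5 -6; 6 7 -1; -5 -1 6]) = -124
det = (+1)·(-1)·(-225) + (-1)·(-5)·(-279) + (+1)·(-3)·(-17) + (-1)·(-7)·(-124) = -1987

-1987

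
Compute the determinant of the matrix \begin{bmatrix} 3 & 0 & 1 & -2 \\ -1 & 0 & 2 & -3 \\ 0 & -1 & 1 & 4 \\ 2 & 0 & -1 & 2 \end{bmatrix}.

Expand along column 2 (it has 3 zeros):
  − (-1) · M_32   where M_32 = det([3 1 -2; -1 2 -3; 2 -1 2]) = 5
det = (-1)·(-1)·(5) = 5

5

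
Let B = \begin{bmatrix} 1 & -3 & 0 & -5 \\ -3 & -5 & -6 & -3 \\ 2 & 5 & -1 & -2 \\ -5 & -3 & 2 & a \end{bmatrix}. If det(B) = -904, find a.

a = 1

Expanding along the row containing a, det(B) is linear in a: det(B) = (80)·a + (-984).
Set (80)·a + (-984) = -904  ⇒  (80)·a = 80  ⇒  a = 1.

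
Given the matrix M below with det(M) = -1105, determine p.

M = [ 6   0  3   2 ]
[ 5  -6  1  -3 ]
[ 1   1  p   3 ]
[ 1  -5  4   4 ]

6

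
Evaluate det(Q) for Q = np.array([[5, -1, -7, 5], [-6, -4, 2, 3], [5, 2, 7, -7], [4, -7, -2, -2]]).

Expand along row 1:
  + (5) · M_11   where M_11 = det([-4 2 3; 2 7 -7; -7 -2 -2]) = 353
  − (-1) · M_12   where M_12 = det([-6 2 3; 5 7 -7; 4 -2 -2]) = 18
  + (-7) · M_13   where M_13 = det([-6 -4 3; 5 2 -7; 4 -7 -2]) = 261
  − (5) · M_14   where M_14 = det([-6 -4 2; 5 2 7; 4 -7 -2]) = -508
det = (+1)·(5)·(353) + (-1)·(-1)·(18) + (+1)·(-7)·(261) + (-1)·(5)·(-508) = 2496

det(Q) = 2496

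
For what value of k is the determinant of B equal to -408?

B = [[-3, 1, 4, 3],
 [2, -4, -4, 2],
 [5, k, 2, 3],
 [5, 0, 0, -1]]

3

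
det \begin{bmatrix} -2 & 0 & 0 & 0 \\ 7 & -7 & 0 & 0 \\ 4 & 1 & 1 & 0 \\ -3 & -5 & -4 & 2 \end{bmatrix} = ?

The determinant is 28.

The matrix is lower triangular, so the determinant is the product of the diagonal entries:
det = (-2) · (-7) · (1) · (2) = 28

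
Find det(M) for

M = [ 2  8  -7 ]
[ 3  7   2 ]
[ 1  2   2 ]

Expand along column 1:
  + 2 · |7 2; 2 2| = 2·(14 − 4) = 20
  − 3 · |8 -7; 2 2| = −3·(16 − (-14)) = -90
  + 1 · |8 -7; 7 2| = 1·(16 − (-49)) = 65
Sum: (20) + (-90) + (65) = -5

|M| = -5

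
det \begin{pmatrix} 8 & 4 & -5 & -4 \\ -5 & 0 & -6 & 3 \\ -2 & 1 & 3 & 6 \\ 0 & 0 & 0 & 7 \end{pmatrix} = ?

1267

Expand along row 4 (it has 3 zeros):
  + (7) · M_44   where M_44 = det([8 4 -5; -5 0 -6; -2 1 3]) = 181
det = (+1)·(7)·(181) = 1267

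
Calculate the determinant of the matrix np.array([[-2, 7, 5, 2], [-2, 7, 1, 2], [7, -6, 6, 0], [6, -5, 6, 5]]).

Expand along row 3 (it has 1 zero):
  + (7) · M_31   where M_31 = det([7 5 2; 7 1 2; -5 6 5]) = -180
  − (-6) · M_32   where M_32 = det([-2 5 2; -2 1 2; 6 6 5]) = 88
  + (6) · M_33   where M_33 = det([-2 7 2; -2 7 2; 6 -5 5]) = 0
det = (+1)·(7)·(-180) + (-1)·(-6)·(88) + (+1)·(6)·(0) = -732

-732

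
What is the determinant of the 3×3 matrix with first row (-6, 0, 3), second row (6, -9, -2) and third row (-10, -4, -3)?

Expand along column 2:
  + (-9) · |-6 3; -10 -3| = (-9)·(18 − (-30)) = -432
  − (-4) · |-6 3; 6 -2| = −(-4)·(12 − 18) = -24
Sum: (-432) + (-24) = -456

The determinant is -456.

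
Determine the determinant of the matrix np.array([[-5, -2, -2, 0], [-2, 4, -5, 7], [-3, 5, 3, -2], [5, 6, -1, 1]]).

Expand along row 1 (it has 1 zero):
  + (-5) · M_11   where M_11 = det([4 -5 7; 5 3 -2; 6 -1 1]) = -72
  − (-2) · M_12   where M_12 = det([-2 -5 7; -3 3 -2; 5 -1 1]) = -51
  + (-2) · M_13   where M_13 = det([-2 4 7; -3 5 -2; 5 6 1]) = -363
det = (+1)·(-5)·(-72) + (-1)·(-2)·(-51) + (+1)·(-2)·(-363) = 984

The determinant is 984.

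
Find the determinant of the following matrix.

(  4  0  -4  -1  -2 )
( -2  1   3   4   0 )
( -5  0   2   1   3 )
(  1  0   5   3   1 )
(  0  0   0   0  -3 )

The determinant is 99.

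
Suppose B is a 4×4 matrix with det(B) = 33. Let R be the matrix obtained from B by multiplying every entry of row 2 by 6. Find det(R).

Scaling one row by 6 multiplies the determinant by 6.
det(R) = (6)·(33) = 198

|R| = 198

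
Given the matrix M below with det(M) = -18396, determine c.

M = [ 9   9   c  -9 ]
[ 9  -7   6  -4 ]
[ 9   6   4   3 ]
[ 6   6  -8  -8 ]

Expanding along the row containing c, det(M) is linear in c: det(M) = (-1296)·c + (-11916).
Set (-1296)·c + (-11916) = -18396  ⇒  (-1296)·c = -6480  ⇒  c = 5.

c = 5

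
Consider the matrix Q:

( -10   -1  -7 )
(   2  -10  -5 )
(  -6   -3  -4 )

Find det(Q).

174

Expand along row 1:
  + (-10) · |-10 -5; -3 -4| = (-10)·(40 − 15) = -250
  − (-1) · |2 -5; -6 -4| = −(-1)·(-8 − 30) = -38
  + (-7) · |2 -10; -6 -3| = (-7)·(-6 − 60) = 462
Sum: (-250) + (-38) + (462) = 174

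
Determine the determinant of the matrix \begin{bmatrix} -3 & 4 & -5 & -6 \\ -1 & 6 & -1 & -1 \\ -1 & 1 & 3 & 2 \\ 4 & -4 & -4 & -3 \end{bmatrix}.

126

Expand along row 1:
  + (-3) · M_11   where M_11 = det([6 -1 -1; 1 3 2; -4 -4 -3]) = -9
  − (4) · M_12   where M_12 = det([-1 -1 -1; -1 3 2; 4 -4 -3]) = 4
  + (-5) · M_13   where M_13 = det([-1 6 -1; -1 1 2; 4 -4 -3]) = 25
  − (-6) · M_14   where M_14 = det([-1 6 -1; -1 1 3; 4 -4 -4]) = 40
det = (+1)·(-3)·(-9) + (-1)·(4)·(4) + (+1)·(-5)·(25) + (-1)·(-6)·(40) = 126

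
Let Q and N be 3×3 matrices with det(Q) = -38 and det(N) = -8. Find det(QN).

The determinant is 304.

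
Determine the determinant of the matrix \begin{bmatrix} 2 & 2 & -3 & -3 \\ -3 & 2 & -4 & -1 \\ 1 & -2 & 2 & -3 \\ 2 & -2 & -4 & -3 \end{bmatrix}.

Expand along row 1:
  + (2) · M_11   where M_11 = det([2 -4 -1; -2 2 -3; -2 -4 -3]) = -48
  − (2) · M_12   where M_12 = det([-3 -4 -1; 1 2 -3; 2 -4 -3]) = 74
  + (-3) · M_13   where M_13 = det([-3 2 -1; 1 -2 -3; 2 -2 -3]) = -8
  − (-3) · M_14   where M_14 = det([-3 2 -4; 1 -2 2; 2 -2 -4]) = -28
det = (+1)·(2)·(-48) + (-1)·(2)·(74) + (+1)·(-3)·(-8) + (-1)·(-3)·(-28) = -304

-304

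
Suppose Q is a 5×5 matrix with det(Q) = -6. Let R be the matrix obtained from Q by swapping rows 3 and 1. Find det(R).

det(R) = 6

Swapping two rows multiplies the determinant by −1.
det(R) = (-1)·(-6) = 6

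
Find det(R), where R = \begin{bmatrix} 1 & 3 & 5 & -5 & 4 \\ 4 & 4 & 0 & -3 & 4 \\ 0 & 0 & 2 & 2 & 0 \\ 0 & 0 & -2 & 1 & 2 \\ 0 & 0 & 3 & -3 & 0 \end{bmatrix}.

R is block upper-triangular with a 2×2 block and a 3×3 block on the diagonal, so its determinant equals the product of the determinants of the diagonal blocks.
det of the 2×2 block = -8
det of the 3×3 block = 24
det = (-8)·(24) = -192

det(R) = -192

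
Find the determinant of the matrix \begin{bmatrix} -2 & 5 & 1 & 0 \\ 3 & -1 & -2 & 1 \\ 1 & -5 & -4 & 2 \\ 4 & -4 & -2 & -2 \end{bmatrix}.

The determinant is -126.

Expand along row 1 (it has 1 zero):
  + (-2) · M_11   where M_11 = det([-1 -2 1; -5 -4 2; -4 -2 -2]) = 18
  − (5) · M_12   where M_12 = det([3 -2 1; 1 -4 2; 4 -2 -2]) = 30
  + (1) · M_13   where M_13 = det([3 -1 1; 1 -5 2; 4 -4 -2]) = 60
det = (+1)·(-2)·(18) + (-1)·(5)·(30) + (+1)·(1)·(60) = -126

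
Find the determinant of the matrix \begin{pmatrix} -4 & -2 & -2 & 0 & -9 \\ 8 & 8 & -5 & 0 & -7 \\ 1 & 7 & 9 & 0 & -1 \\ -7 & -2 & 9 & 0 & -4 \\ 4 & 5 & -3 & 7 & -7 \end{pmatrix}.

The determinant is -11739.

Expand along column 4 (it has 4 zeros):
  − (7) · M_54   where M_54 = det([-4 -2 -2 -9; 8 8 -5 -7; 1 7 9 -1; -7 -2 9 -4]) = 1677
det = (-1)·(7)·(1677) = -11739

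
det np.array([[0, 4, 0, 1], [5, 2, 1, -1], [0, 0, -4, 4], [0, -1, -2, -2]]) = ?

-300

Expand along column 1 (it has 3 zeros):
  − (5) · M_21   where M_21 = det([4 0 1; 0 -4 4; -1 -2 -2]) = 60
det = (-1)·(5)·(60) = -300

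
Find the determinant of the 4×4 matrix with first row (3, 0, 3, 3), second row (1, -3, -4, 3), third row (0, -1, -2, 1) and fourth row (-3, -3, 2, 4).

45

Expand along row 1 (it has 1 zero):
  + (3) · M_11   where M_11 = det([-3 -4 3; -1 -2 1; -3 2 4]) = 2
  + (3) · M_13   where M_13 = det([1 -3 3; 0 -1 1; -3 -3 4]) = -1
  − (3) · M_14   where M_14 = det([1 -3 -4; 0 -1 -2; -3 -3 2]) = -14
det = (+1)·(3)·(2) + (+1)·(3)·(-1) + (-1)·(3)·(-14) = 45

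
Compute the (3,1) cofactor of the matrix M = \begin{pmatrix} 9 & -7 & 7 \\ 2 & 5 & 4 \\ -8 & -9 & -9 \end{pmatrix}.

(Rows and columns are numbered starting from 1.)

-63

Delete row 3 and column 1; the remaining 2×2 submatrix is [-7 7; 5 4].
Its determinant is (-7)·4 − 7·5 = -63.
The cofactor carries sign (−1)^(3+1) = +1, so C_{3,1} = +(-63) = -63.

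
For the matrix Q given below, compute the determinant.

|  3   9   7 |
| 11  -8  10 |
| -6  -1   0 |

Expand along row 3:
  + (-6) · |9 7; -8 10| = (-6)·(90 − (-56)) = -876
  − (-1) · |3 7; 11 10| = −(-1)·(30 − 77) = -47
Sum: (-876) + (-47) = -923

det(Q) = -923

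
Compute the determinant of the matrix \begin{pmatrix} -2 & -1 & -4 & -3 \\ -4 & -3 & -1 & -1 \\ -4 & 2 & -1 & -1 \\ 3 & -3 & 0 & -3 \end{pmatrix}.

The determinant is -225.

Expand along row 4 (it has 1 zero):
  − (3) · M_41   where M_41 = det([-1 -4 -3; -3 -1 -1; 2 -1 -1]) = 5
  + (-3) · M_42   where M_42 = det([-2 -4 -3; -4 -1 -1; -4 -1 -1]) = 0
  + (-3) · M_44   where M_44 = det([-2 -1 -4; -4 -3 -1; -4 2 -1]) = 70
det = (-1)·(3)·(5) + (+1)·(-3)·(0) + (+1)·(-3)·(70) = -225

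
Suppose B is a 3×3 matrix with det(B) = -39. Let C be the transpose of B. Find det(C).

-39

det(Bᵀ) = det(B).
det(C) = (1)·(-39) = -39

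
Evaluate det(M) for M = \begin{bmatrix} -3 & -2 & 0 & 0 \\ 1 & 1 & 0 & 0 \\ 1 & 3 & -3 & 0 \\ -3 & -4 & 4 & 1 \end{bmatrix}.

M is block lower-triangular with a 2×2 block and a 2×2 block on the diagonal, so its determinant equals the product of the determinants of the diagonal blocks.
det of the 2×2 block = -1
det of the 2×2 block = -3
det = (-1)·(-3) = 3

det(M) = 3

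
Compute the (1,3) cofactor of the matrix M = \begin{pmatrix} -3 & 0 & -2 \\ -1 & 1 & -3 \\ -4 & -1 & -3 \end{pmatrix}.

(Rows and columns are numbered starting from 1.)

The cofactor is 5.

Delete row 1 and column 3; the remaining 2×2 submatrix is [-1 1; -4 -1].
Its determinant is (-1)·(-1) − 1·(-4) = 5.
The cofactor carries sign (−1)^(1+3) = +1, so C_{1,3} = +(5) = 5.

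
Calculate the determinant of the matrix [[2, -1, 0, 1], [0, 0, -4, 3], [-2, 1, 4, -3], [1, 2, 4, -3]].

-20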